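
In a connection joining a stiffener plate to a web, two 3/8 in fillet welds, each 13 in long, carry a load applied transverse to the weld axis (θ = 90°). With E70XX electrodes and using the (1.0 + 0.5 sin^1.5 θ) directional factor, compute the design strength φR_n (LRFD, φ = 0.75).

φR_n ≈ 326 kip

E70XX → F_EXX = 70 ksi.
t_e = 0.707 × 0.375 = 0.2651 in; A_we = 0.2651 × 26 = 6.893 in².
Directional factor: 1.0 + 0.5 sin^1.5(90°) = 1.5.
F_nw = 0.6 × 70 × 1.5 = 63 ksi.
φR_n = 0.75 × 63 × 6.893 = 325.7 kip.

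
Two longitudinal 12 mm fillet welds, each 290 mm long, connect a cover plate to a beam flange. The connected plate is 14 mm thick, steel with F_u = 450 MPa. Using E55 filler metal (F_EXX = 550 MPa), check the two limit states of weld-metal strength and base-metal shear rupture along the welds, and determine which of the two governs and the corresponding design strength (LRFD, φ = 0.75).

φR_n ≈ 1220 kN (weld metal governs)

t_e = 0.707 × 12 = 8.484 mm; L = 580 mm.
Weld metal: φR_n = 0.75 × 0.6 × 550 × 8.484 × 580 × 10⁻³ = 1218 kN.
Base metal (shear rupture): φR_n = 0.75 × 0.6 × 450 × 14 × 580 × 10⁻³ = 1644 kN.
Governing: weld metal.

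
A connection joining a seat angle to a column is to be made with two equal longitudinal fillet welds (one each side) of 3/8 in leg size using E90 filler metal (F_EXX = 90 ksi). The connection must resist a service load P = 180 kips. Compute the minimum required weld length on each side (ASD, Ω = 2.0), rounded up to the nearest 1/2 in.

L = 13 in on each side

Throat t_e = 0.707 × 0.375 = 0.2651 in.
r_n/Ω = (0.6 × 90 × 0.2651) / 2.0 = 7.158 kip/in.
L_req = P / (r_n/Ω) = 180 / 7.158 = 25.15 in total.
Per side: 25.15 / 2 = 12.57 in.
Round up → use L = 13 in on each side.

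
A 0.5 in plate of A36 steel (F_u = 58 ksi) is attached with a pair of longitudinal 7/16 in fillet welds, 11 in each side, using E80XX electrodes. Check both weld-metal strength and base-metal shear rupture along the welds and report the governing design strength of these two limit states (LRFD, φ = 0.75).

E80XX → F_EXX = 80 ksi.
t_e = 0.707 × 0.4375 = 0.3093 in; L = 22 in.
Weld metal: φR_n = 0.75 × 0.6 × 80 × 0.3093 × 22 = 245 kips.
Base metal (shear rupture): φR_n = 0.75 × 0.6 × 58 × 0.5 × 22 = 287.1 kips.
Governing: weld metal.

φR_n ≈ 245 kips (weld metal governs)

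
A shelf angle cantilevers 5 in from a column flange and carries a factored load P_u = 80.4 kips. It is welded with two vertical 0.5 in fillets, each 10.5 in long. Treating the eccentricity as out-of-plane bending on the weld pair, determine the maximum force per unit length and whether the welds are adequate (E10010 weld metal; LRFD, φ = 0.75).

f_max ≈ 11.6 kip/in; adequate

E100XX → F_EXX = 100 ksi.
L_w = 2 × 10.5 = 21 in; section modulus (unit throat) S = 2 × L²/6 = 36.75 in².
Direct shear f_v = P/L_w = 80.4/21 = 3.829 kip/in.
Moment M = P × e = 80.4 × 5 = 402 kip·in; bending f_b = M/S = 10.94 kip/in.
f_max = √(f_v² + f_b²) = √(3.829² + 10.94²) = 11.59 kip/in.
φr_n = 0.75 × 0.6 × 100 × (0.707 × 0.5) = 15.91 kip/in → adequate.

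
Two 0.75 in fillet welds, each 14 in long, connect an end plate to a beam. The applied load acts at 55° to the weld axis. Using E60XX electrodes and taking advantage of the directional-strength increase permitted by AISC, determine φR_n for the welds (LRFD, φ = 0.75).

φR_n ≈ 549 kip

E60XX → F_EXX = 60 ksi.
t_e = 0.707 × 0.75 = 0.5302 in; A_we = 0.5302 × 28 = 14.85 in².
Directional factor: 1.0 + 0.5 sin^1.5(55°) = 1.371.
F_nw = 0.6 × 60 × 1.371 = 49.35 ksi.
φR_n = 0.75 × 49.35 × 14.85 = 549.5 kip.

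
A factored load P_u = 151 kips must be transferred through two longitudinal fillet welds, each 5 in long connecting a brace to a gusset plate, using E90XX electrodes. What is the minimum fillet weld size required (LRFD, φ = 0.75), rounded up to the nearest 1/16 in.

E90XX → F_EXX = 90 ksi.
Total weld length L = 10 in.
Required throat t_e = P_u / (φ × 0.6 F_EXX × L) = 151 / (0.75 × 0.6 × 90 × 10) = 0.3728 in.
Required leg w = t_e / 0.707 = 0.5274 in → use 9/16 in.

w = 9/16 in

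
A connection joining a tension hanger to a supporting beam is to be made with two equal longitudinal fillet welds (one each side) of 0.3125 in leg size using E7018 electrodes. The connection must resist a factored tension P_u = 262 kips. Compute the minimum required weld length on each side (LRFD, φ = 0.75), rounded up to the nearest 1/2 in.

L = 19 in on each side

E70XX → F_EXX = 70 ksi.
Throat t_e = 0.707 × 0.3125 = 0.2209 in.
φr_n = 0.75 × 0.6 × 70 × 0.2209 = 6.96 kips/in.
L_req = P_u / φr_n = 262 / 6.96 = 37.65 in total.
Per side: 37.65 / 2 = 18.82 in.
Round up → use L = 19 in on each side.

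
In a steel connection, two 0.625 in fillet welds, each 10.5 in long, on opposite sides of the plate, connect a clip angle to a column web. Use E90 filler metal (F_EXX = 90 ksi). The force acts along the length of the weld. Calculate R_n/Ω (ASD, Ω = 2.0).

R_n/Ω ≈ 251 kips

Effective throat t_e = 0.707 × 0.625 = 0.4419 in.
Total length L = 21 in; A_we = 0.4419 × 21 = 9.279 in².
F_nw = 0.6 F_EXX = 0.6 × 90 = 54 ksi.
R_n = 54 × 9.279 = 501.1 kips; R_n/Ω = 501.1/2.0 = 250.5 kips.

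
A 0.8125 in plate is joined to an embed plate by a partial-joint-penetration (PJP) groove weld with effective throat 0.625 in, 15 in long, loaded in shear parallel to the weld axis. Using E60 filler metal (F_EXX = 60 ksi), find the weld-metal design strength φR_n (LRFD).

φR_n ≈ 253 kips

Effective throat (given) t_e = 0.625 in.
A_we = 0.625 × 15 = 9.375 in².
F_nw = 0.6 F_EXX = 36 ksi.
φR_n = 0.75 × 36 × 9.375 = 253.1 kips.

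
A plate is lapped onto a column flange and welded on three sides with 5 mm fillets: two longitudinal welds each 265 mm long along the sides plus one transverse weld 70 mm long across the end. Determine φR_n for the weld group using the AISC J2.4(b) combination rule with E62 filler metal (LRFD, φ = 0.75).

E62XX → F_EXX = 620 MPa.
t_e = 0.707 × 5 = 3.535 mm.
R_nwl = 0.6 × 620 × 3.535 × 530 × 10⁻³ = 697 kN (longitudinal, 2 welds).
R_nwt = 0.6 × 620 × 3.535 × 70 × 10⁻³ = 92.05 kN (transverse, base value).
(i) R_nwl + R_nwt = 789 kN; (ii) 0.85 R_nwl + 1.5 R_nwt = 730.5 kN.
R_n = max = 789 kN [governs: (i)]; φR_n = 591.8 kN.

φR_n ≈ 592 kN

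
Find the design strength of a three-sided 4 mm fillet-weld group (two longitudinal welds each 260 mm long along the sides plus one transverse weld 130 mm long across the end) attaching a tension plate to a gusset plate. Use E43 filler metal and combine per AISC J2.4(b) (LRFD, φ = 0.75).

φR_n ≈ 356 kN

E43XX → F_EXX = 430 MPa.
t_e = 0.707 × 4 = 2.828 mm.
R_nwl = 0.6 × 430 × 2.828 × 520 × 10⁻³ = 379.4 kN (longitudinal, 2 welds).
R_nwt = 0.6 × 430 × 2.828 × 130 × 10⁻³ = 94.85 kN (transverse, base value).
(i) R_nwl + R_nwt = 474.3 kN; (ii) 0.85 R_nwl + 1.5 R_nwt = 464.8 kN.
R_n = max = 474.3 kN [governs: (i)]; φR_n = 355.7 kN.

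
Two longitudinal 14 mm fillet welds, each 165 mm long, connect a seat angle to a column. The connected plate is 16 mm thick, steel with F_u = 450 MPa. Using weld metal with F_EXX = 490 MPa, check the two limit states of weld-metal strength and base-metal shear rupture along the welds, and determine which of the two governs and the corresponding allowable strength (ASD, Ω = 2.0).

t_e = 0.707 × 14 = 9.898 mm; L = 330 mm.
Weld metal: R_n/Ω = (1/2.0) × 0.6 × 490 × 9.898 × 330 × 10⁻³ = 480.2 kN.
Base metal (shear rupture): R_n/Ω = (1/2.0) × 0.6 × 450 × 16 × 330 × 10⁻³ = 712.8 kN.
Governing: weld metal.

R_n/Ω ≈ 480 kN (weld metal governs)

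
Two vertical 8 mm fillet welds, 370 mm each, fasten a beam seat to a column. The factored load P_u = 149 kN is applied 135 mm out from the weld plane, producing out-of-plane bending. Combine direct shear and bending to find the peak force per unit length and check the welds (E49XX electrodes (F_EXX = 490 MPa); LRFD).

f_max ≈ 485 N/mm; adequate

L_w = 2 × 370 = 740 mm; section modulus (unit throat) S = 2 × L²/6 = 45630 mm².
Direct shear f_v = P/L_w = 149×10³/740 = 201.4 N/mm.
Moment M = P × e = 149×10³ × 135 = 20115000 N·mm; bending f_b = M/S = 440.8 N/mm.
f_max = √(f_v² + f_b²) = √(201.4² + 440.8²) = 484.6 N/mm.
φr_n = 0.75 × 0.6 × 490 × (0.707 × 8) = 1247 N/mm → adequate.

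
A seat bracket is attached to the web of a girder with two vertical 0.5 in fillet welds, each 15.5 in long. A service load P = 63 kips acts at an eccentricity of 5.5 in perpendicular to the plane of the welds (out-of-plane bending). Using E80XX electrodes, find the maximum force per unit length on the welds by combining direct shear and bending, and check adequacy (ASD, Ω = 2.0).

E80XX → F_EXX = 80 ksi.
L_w = 2 × 15.5 = 31 in; section modulus (unit throat) S = 2 × L²/6 = 80.08 in².
Direct shear f_v = P/L_w = 63/31 = 2.032 kip/in.
Moment M = P × e = 63 × 5.5 = 346.5 kip·in; bending f_b = M/S = 4.327 kip/in.
f_max = √(f_v² + f_b²) = √(2.032² + 4.327²) = 4.78 kip/in.
r_n/Ω = (1/2.0) × 0.6 × 80 × (0.707 × 0.5) = 8.484 kip/in → adequate.

f_max ≈ 4.78 kip/in; adequate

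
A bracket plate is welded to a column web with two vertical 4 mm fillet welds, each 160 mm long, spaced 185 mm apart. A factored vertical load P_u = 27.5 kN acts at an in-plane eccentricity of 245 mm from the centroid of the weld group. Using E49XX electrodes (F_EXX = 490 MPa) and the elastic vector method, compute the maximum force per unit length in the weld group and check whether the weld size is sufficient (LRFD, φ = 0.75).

f_max ≈ 311 N/mm; adequate

Total weld length L_w = 320 mm. Treat welds as unit-width lines.
Polar moment about centroid: J = 2[d³/12 + d(b/2)²] = 2[160³/12 + 160×92.5²] = 3421000 mm³.
Direct shear f_v = P/L_w = 27.5×10³ / 320 = 85.94 N/mm (vertical).
Torsion M = P·e = 27.5×10³ × 245 = 6737500 N·mm.
Critical point at (x, y) = (92.5, 80) from centroid. f_tx = M·y/J = 157.6 N/mm; f_ty = M·x/J = 182.2 N/mm.
Resultant f_max = √[f_tx² + (f_v + f_ty)²] = √[157.6² + (85.94 + 182.2)²] = 311 N/mm.
Capacity per unit length: φr_n = 0.75 × 0.6 × 490 × (0.707 × 4) = 623.6 N/mm.
311 ≤ 623.6 → adequate.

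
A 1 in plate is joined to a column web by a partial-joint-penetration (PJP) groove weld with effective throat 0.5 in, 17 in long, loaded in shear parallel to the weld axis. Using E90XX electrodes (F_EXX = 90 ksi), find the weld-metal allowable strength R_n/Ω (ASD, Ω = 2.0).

Effective throat (given) t_e = 0.5 in.
A_we = 0.5 × 17 = 8.5 in².
F_nw = 0.6 F_EXX = 54 ksi.
R_n/Ω = (54 × 8.5) / 2.0 = 229.5 kip.

R_n/Ω ≈ 230 kip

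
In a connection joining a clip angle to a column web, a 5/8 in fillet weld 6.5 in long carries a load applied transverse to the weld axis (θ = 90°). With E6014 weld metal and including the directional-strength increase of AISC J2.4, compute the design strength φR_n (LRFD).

E60XX → F_EXX = 60 ksi.
t_e = 0.707 × 0.625 = 0.4419 in; A_we = 0.4419 × 6.5 = 2.872 in².
Directional factor: 1.0 + 0.5 sin^1.5(90°) = 1.5.
F_nw = 0.6 × 60 × 1.5 = 54 ksi.
φR_n = 0.75 × 54 × 2.872 = 116.3 kips.

φR_n ≈ 116 kips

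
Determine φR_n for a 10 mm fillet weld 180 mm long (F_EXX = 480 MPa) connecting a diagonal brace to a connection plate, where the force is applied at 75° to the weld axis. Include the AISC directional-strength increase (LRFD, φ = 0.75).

t_e = 0.707 × 10 = 7.07 mm; A_we = 7.07 × 180 = 1273 mm².
Directional factor: 1.0 + 0.5 sin^1.5(75°) = 1.475.
F_nw = 0.6 × 480 × 1.475 = 424.7 MPa.
φR_n = 0.75 × 424.7 × 1273 × 10⁻³ = 405.4 kN.

φR_n ≈ 405 kN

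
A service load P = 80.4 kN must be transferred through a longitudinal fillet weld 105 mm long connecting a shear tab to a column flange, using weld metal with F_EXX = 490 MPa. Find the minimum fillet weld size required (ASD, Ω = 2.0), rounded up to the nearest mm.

Total weld length L = 105 mm.
Required throat t_e = P × Ω / (0.6 F_EXX × L) = 80.4 × 2.0 / (0.6 × 490 × 105 × 10⁻³) = 5.209 mm.
Required leg w = t_e / 0.707 = 7.368 mm → use 8 mm.

w = 8 mm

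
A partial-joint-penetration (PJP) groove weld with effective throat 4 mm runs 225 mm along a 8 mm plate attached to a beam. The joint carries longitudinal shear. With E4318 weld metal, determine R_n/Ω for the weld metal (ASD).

E43XX → F_EXX = 430 MPa.
Effective throat (given) t_e = 4 mm.
A_we = 4 × 225 = 900 mm².
F_nw = 0.6 F_EXX = 258 MPa.
R_n/Ω = (258 × 900) / 2.0 × 10⁻³ = 116.1 kN.

R_n/Ω ≈ 116 kN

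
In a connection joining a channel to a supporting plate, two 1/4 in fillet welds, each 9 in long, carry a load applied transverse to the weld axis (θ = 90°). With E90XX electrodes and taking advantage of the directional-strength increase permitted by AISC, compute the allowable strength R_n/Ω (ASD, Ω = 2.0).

E90XX → F_EXX = 90 ksi.
t_e = 0.707 × 0.25 = 0.1767 in; A_we = 0.1767 × 18 = 3.181 in².
Directional factor: 1.0 + 0.5 sin^1.5(90°) = 1.5.
F_nw = 0.6 × 90 × 1.5 = 81 ksi.
R_n/Ω = (81 × 3.181) / 2.0 = 128.9 kip.

R_n/Ω ≈ 129 kip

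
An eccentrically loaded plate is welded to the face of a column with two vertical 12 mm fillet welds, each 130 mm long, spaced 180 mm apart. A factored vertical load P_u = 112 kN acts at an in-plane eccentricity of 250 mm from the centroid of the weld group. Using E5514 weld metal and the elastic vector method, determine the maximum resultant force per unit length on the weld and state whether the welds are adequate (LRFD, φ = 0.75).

E55XX → F_EXX = 550 MPa.
Total weld length L_w = 260 mm. Treat welds as unit-width lines.
Polar moment about centroid: J = 2[d³/12 + d(b/2)²] = 2[130³/12 + 130×90²] = 2472000 mm³.
Direct shear f_v = P/L_w = 112×10³ / 260 = 430.8 N/mm (vertical).
Torsion M = P·e = 112×10³ × 250 = 28000000 N·mm.
Critical point at (x, y) = (90, 65) from centroid. f_tx = M·y/J = 736.2 N/mm; f_ty = M·x/J = 1019 N/mm.
Resultant f_max = √[f_tx² + (f_v + f_ty)²] = √[736.2² + (430.8 + 1019)²] = 1626 N/mm.
Capacity per unit length: φr_n = 0.75 × 0.6 × 550 × (0.707 × 12) = 2100 N/mm.
1626 ≤ 2100 → adequate.

f_max ≈ 1630 N/mm; adequate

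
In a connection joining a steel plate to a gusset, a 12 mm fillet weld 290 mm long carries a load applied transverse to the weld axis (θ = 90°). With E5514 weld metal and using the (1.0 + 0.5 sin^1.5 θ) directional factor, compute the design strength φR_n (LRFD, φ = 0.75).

E55XX → F_EXX = 550 MPa.
t_e = 0.707 × 12 = 8.484 mm; A_we = 8.484 × 290 = 2460 mm².
Directional factor: 1.0 + 0.5 sin^1.5(90°) = 1.5.
F_nw = 0.6 × 550 × 1.5 = 495 MPa.
φR_n = 0.75 × 495 × 2460 × 10⁻³ = 913.4 kN.

φR_n ≈ 913 kN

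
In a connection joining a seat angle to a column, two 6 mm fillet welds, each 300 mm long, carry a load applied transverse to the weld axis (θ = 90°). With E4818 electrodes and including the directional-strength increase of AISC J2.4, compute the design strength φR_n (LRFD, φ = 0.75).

E48XX → F_EXX = 480 MPa.
t_e = 0.707 × 6 = 4.242 mm; A_we = 4.242 × 600 = 2545 mm².
Directional factor: 1.0 + 0.5 sin^1.5(90°) = 1.5.
F_nw = 0.6 × 480 × 1.5 = 432 MPa.
φR_n = 0.75 × 432 × 2545 × 10⁻³ = 824.6 kN.

φR_n ≈ 825 kN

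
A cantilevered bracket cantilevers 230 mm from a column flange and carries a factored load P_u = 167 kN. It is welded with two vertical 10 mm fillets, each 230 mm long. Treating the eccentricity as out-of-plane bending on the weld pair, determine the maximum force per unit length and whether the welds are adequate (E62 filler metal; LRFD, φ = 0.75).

E62XX → F_EXX = 620 MPa.
L_w = 2 × 230 = 460 mm; section modulus (unit throat) S = 2 × L²/6 = 17630 mm².
Direct shear f_v = P/L_w = 167×10³/460 = 363 N/mm.
Moment M = P × e = 167×10³ × 230 = 38410000 N·mm; bending f_b = M/S = 2178 N/mm.
f_max = √(f_v² + f_b²) = √(363² + 2178²) = 2208 N/mm.
φr_n = 0.75 × 0.6 × 620 × (0.707 × 10) = 1973 N/mm → NOT adequate.

f_max ≈ 2210 N/mm; NOT adequate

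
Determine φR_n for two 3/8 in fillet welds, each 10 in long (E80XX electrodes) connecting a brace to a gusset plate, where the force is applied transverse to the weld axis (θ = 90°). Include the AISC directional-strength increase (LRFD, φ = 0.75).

E80XX → F_EXX = 80 ksi.
t_e = 0.707 × 0.375 = 0.2651 in; A_we = 0.2651 × 20 = 5.303 in².
Directional factor: 1.0 + 0.5 sin^1.5(90°) = 1.5.
F_nw = 0.6 × 80 × 1.5 = 72 ksi.
φR_n = 0.75 × 72 × 5.303 = 286.3 kips.

φR_n ≈ 286 kips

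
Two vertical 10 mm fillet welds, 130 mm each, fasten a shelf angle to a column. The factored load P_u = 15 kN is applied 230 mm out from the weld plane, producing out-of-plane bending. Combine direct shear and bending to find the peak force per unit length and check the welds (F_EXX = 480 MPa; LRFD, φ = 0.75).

f_max ≈ 615 N/mm; adequate

L_w = 2 × 130 = 260 mm; section modulus (unit throat) S = 2 × L²/6 = 5633 mm².
Direct shear f_v = P/L_w = 15×10³/260 = 57.69 N/mm.
Moment M = P × e = 15×10³ × 230 = 3450000 N·mm; bending f_b = M/S = 612.4 N/mm.
f_max = √(f_v² + f_b²) = √(57.69² + 612.4²) = 615.1 N/mm.
φr_n = 0.75 × 0.6 × 480 × (0.707 × 10) = 1527 N/mm → adequate.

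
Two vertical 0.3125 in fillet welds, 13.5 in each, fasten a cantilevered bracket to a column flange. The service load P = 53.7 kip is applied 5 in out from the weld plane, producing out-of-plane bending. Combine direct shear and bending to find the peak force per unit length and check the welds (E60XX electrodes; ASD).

E60XX → F_EXX = 60 ksi.
L_w = 2 × 13.5 = 27 in; section modulus (unit throat) S = 2 × L²/6 = 60.75 in².
Direct shear f_v = P/L_w = 53.7/27 = 1.989 kip/in.
Moment M = P × e = 53.7 × 5 = 268.5 kip·in; bending f_b = M/S = 4.42 kip/in.
f_max = √(f_v² + f_b²) = √(1.989² + 4.42²) = 4.847 kip/in.
r_n/Ω = (1/2.0) × 0.6 × 60 × (0.707 × 0.3125) = 3.977 kip/in → NOT adequate.

f_max ≈ 4.85 kip/in; NOT adequate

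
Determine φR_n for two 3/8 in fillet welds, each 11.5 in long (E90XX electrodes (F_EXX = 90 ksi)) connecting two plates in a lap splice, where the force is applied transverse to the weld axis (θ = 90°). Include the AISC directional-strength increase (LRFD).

φR_n ≈ 370 kips

t_e = 0.707 × 0.375 = 0.2651 in; A_we = 0.2651 × 23 = 6.098 in².
Directional factor: 1.0 + 0.5 sin^1.5(90°) = 1.5.
F_nw = 0.6 × 90 × 1.5 = 81 ksi.
φR_n = 0.75 × 81 × 6.098 = 370.4 kips.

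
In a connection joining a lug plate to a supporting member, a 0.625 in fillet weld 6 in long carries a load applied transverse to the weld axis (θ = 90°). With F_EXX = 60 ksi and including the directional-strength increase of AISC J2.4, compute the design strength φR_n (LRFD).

φR_n ≈ 107 kip

t_e = 0.707 × 0.625 = 0.4419 in; A_we = 0.4419 × 6 = 2.651 in².
Directional factor: 1.0 + 0.5 sin^1.5(90°) = 1.5.
F_nw = 0.6 × 60 × 1.5 = 54 ksi.
φR_n = 0.75 × 54 × 2.651 = 107.4 kip.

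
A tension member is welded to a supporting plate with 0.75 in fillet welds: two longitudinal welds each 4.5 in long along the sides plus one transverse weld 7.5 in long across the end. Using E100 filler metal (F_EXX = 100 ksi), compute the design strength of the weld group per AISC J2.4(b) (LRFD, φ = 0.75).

φR_n ≈ 451 kip

t_e = 0.707 × 0.75 = 0.5302 in.
R_nwl = 0.6 × 100 × 0.5302 × 9 = 286.3 kip (longitudinal, 2 welds).
R_nwt = 0.6 × 100 × 0.5302 × 7.5 = 238.6 kip (transverse, base value).
(i) R_nwl + R_nwt = 524.9 kip; (ii) 0.85 R_nwl + 1.5 R_nwt = 601.3 kip.
R_n = max = 601.3 kip [governs: (ii)]; φR_n = 451 kip.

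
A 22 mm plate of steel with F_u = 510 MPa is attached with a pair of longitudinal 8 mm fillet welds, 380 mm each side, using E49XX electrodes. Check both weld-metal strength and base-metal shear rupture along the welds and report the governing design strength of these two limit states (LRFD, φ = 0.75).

E49XX → F_EXX = 490 MPa.
t_e = 0.707 × 8 = 5.656 mm; L = 760 mm.
Weld metal: φR_n = 0.75 × 0.6 × 490 × 5.656 × 760 × 10⁻³ = 947.8 kN.
Base metal (shear rupture): φR_n = 0.75 × 0.6 × 510 × 22 × 760 × 10⁻³ = 3837 kN.
Governing: weld metal.

φR_n ≈ 948 kN (weld metal governs)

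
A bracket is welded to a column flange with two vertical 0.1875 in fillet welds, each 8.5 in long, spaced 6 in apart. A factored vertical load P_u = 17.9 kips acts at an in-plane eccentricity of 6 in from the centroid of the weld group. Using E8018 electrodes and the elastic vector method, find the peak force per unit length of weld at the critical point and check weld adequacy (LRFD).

E80XX → F_EXX = 80 ksi.
Total weld length L_w = 17 in. Treat welds as unit-width lines.
Polar moment about centroid: J = 2[d³/12 + d(b/2)²] = 2[8.5³/12 + 8.5×3²] = 255.4 in³.
Direct shear f_v = P/L_w = 17.9 / 17 = 1.053 kip/in (vertical).
Torsion M = P·e = 17.9 × 6 = 107.4 kip·in.
Critical point at (x, y) = (3, 4.25) from centroid. f_tx = M·y/J = 1.788 kip/in; f_ty = M·x/J = 1.262 kip/in.
Resultant f_max = √[f_tx² + (f_v + f_ty)²] = √[1.788² + (1.053 + 1.262)²] = 2.925 kip/in.
Capacity per unit length: φr_n = 0.75 × 0.6 × 80 × (0.707 × 0.1875) = 4.772 kip/in.
2.925 ≤ 4.772 → adequate.

f_max ≈ 2.92 kip/in; adequate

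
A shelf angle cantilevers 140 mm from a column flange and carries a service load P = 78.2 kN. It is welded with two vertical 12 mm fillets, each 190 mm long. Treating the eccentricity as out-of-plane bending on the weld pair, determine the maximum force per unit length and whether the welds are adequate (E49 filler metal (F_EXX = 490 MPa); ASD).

f_max ≈ 933 N/mm; adequate

L_w = 2 × 190 = 380 mm; section modulus (unit throat) S = 2 × L²/6 = 12030 mm².
Direct shear f_v = P/L_w = 78.2×10³/380 = 205.8 N/mm.
Moment M = P × e = 78.2×10³ × 140 = 10948000 N·mm; bending f_b = M/S = 909.8 N/mm.
f_max = √(f_v² + f_b²) = √(205.8² + 909.8²) = 932.8 N/mm.
r_n/Ω = (1/2.0) × 0.6 × 490 × (0.707 × 12) = 1247 N/mm → adequate.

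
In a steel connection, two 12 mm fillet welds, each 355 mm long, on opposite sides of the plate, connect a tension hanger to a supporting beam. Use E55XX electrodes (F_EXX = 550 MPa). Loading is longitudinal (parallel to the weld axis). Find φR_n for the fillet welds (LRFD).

φR_n ≈ 1490 kN

Effective throat t_e = 0.707 × 12 = 8.484 mm.
Total length L = 710 mm; A_we = 8.484 × 710 = 6024 mm².
F_nw = 0.6 F_EXX = 0.6 × 550 = 330 MPa.
φR_n = 0.75 × 330 × 6024 × 10⁻³ = 1491 kN.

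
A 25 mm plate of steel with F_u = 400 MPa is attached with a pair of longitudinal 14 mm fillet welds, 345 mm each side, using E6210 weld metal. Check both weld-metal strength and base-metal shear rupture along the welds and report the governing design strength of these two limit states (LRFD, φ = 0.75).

E62XX → F_EXX = 620 MPa.
t_e = 0.707 × 14 = 9.898 mm; L = 690 mm.
Weld metal: φR_n = 0.75 × 0.6 × 620 × 9.898 × 690 × 10⁻³ = 1905 kN.
Base metal (shear rupture): φR_n = 0.75 × 0.6 × 400 × 25 × 690 × 10⁻³ = 3105 kN.
Governing: weld metal.

φR_n ≈ 1910 kN (weld metal governs)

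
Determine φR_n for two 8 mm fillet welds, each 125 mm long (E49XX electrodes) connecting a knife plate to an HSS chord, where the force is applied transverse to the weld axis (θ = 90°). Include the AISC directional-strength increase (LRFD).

E49XX → F_EXX = 490 MPa.
t_e = 0.707 × 8 = 5.656 mm; A_we = 5.656 × 250 = 1414 mm².
Directional factor: 1.0 + 0.5 sin^1.5(90°) = 1.5.
F_nw = 0.6 × 490 × 1.5 = 441 MPa.
φR_n = 0.75 × 441 × 1414 × 10⁻³ = 467.7 kN.

φR_n ≈ 468 kN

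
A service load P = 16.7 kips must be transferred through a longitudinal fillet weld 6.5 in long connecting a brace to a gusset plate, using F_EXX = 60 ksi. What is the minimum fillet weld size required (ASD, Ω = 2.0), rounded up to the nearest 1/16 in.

Total weld length L = 6.5 in.
Required throat t_e = P × Ω / (0.6 F_EXX × L) = 16.7 × 2.0 / (0.6 × 60 × 6.5) = 0.1427 in.
Required leg w = t_e / 0.707 = 0.2019 in → use 1/4 in.

w = 1/4 in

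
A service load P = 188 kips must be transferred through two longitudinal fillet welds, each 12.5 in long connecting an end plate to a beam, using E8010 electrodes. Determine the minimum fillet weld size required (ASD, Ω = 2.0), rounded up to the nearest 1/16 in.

E80XX → F_EXX = 80 ksi.
Total weld length L = 25 in.
Required throat t_e = P × Ω / (0.6 F_EXX × L) = 188 × 2.0 / (0.6 × 80 × 25) = 0.3133 in.
Required leg w = t_e / 0.707 = 0.4432 in → use 1/2 in.

w = 1/2 in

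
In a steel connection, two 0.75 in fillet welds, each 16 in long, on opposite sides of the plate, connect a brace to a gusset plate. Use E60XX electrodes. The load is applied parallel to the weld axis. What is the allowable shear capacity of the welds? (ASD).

E60XX → F_EXX = 60 ksi.
Effective throat t_e = 0.707 × 0.75 = 0.5302 in.
Total length L = 32 in; A_we = 0.5302 × 32 = 16.97 in².
F_nw = 0.6 F_EXX = 0.6 × 60 = 36 ksi.
R_n = 36 × 16.97 = 610.8 kips; R_n/Ω = 610.8/2.0 = 305.4 kips.

R_n/Ω ≈ 305 kips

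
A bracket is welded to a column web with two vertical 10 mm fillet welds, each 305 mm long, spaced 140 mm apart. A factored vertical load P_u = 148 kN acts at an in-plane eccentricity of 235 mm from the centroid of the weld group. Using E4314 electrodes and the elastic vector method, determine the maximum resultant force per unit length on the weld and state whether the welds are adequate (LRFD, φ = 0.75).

f_max ≈ 885 N/mm; adequate

E43XX → F_EXX = 430 MPa.
Total weld length L_w = 610 mm. Treat welds as unit-width lines.
Polar moment about centroid: J = 2[d³/12 + d(b/2)²] = 2[305³/12 + 305×70²] = 7718000 mm³.
Direct shear f_v = P/L_w = 148×10³ / 610 = 242.6 N/mm (vertical).
Torsion M = P·e = 148×10³ × 235 = 34780000 N·mm.
Critical point at (x, y) = (70, 152.5) from centroid. f_tx = M·y/J = 687.2 N/mm; f_ty = M·x/J = 315.5 N/mm.
Resultant f_max = √[f_tx² + (f_v + f_ty)²] = √[687.2² + (242.6 + 315.5)²] = 885.3 N/mm.
Capacity per unit length: φr_n = 0.75 × 0.6 × 430 × (0.707 × 10) = 1368 N/mm.
885.3 ≤ 1368 → adequate.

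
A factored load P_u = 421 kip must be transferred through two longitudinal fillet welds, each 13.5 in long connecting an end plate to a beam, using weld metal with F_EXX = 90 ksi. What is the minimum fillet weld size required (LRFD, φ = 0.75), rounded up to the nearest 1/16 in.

Total weld length L = 27 in.
Required throat t_e = P_u / (φ × 0.6 F_EXX × L) = 421 / (0.75 × 0.6 × 90 × 27) = 0.385 in.
Required leg w = t_e / 0.707 = 0.5446 in → use 9/16 in.

w = 9/16 in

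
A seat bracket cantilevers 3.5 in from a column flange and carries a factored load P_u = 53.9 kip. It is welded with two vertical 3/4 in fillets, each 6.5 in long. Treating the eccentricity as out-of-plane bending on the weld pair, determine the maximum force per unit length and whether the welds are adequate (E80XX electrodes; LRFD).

E80XX → F_EXX = 80 ksi.
L_w = 2 × 6.5 = 13 in; section modulus (unit throat) S = 2 × L²/6 = 14.08 in².
Direct shear f_v = P/L_w = 53.9/13 = 4.146 kip/in.
Moment M = P × e = 53.9 × 3.5 = 188.65 kip·in; bending f_b = M/S = 13.4 kip/in.
f_max = √(f_v² + f_b²) = √(4.146² + 13.4²) = 14.02 kip/in.
φr_n = 0.75 × 0.6 × 80 × (0.707 × 0.75) = 19.09 kip/in → adequate.

f_max ≈ 14 kip/in; adequate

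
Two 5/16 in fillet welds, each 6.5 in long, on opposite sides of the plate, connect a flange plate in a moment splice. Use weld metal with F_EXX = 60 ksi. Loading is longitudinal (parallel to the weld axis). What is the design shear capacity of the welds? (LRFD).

Effective throat t_e = 0.707 × 0.3125 = 0.2209 in.
Total length L = 13 in; A_we = 0.2209 × 13 = 2.872 in².
F_nw = 0.6 F_EXX = 0.6 × 60 = 36 ksi.
φR_n = 0.75 × 36 × 2.872 = 77.55 kips.

φR_n ≈ 77.5 kips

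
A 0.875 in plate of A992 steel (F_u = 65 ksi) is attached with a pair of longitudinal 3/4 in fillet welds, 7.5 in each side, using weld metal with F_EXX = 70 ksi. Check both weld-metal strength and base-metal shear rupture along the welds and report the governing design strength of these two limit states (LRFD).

t_e = 0.707 × 0.75 = 0.5302 in; L = 15 in.
Weld metal: φR_n = 0.75 × 0.6 × 70 × 0.5302 × 15 = 250.5 kip.
Base metal (shear rupture): φR_n = 0.75 × 0.6 × 65 × 0.875 × 15 = 383.9 kip.
Governing: weld metal.

φR_n ≈ 251 kip (weld metal governs)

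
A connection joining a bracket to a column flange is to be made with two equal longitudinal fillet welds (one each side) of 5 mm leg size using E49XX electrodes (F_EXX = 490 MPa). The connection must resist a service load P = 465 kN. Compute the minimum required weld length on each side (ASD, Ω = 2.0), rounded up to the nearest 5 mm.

Throat t_e = 0.707 × 5 = 3.535 mm.
r_n/Ω = (0.6 × 490 × 3.535) / 2.0 = 519.6 N/mm = 0.5196 kN/mm.
L_req = P / (r_n/Ω) = 465 / 0.5196 = 894.8 mm total.
Per side: 894.8 / 2 = 447.4 mm.
Round up → use L = 450 mm on each side.

L = 450 mm on each side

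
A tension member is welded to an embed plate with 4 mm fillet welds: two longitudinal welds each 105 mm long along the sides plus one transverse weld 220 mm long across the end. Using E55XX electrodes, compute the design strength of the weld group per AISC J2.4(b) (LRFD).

φR_n ≈ 356 kN

E55XX → F_EXX = 550 MPa.
t_e = 0.707 × 4 = 2.828 mm.
R_nwl = 0.6 × 550 × 2.828 × 210 × 10⁻³ = 196 kN (longitudinal, 2 welds).
R_nwt = 0.6 × 550 × 2.828 × 220 × 10⁻³ = 205.3 kN (transverse, base value).
(i) R_nwl + R_nwt = 401.3 kN; (ii) 0.85 R_nwl + 1.5 R_nwt = 474.6 kN.
R_n = max = 474.6 kN [governs: (ii)]; φR_n = 355.9 kN.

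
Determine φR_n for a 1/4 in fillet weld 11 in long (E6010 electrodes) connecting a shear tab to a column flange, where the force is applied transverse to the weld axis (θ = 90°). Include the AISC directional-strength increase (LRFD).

E60XX → F_EXX = 60 ksi.
t_e = 0.707 × 0.25 = 0.1767 in; A_we = 0.1767 × 11 = 1.944 in².
Directional factor: 1.0 + 0.5 sin^1.5(90°) = 1.5.
F_nw = 0.6 × 60 × 1.5 = 54 ksi.
φR_n = 0.75 × 54 × 1.944 = 78.74 kip.

φR_n ≈ 78.7 kip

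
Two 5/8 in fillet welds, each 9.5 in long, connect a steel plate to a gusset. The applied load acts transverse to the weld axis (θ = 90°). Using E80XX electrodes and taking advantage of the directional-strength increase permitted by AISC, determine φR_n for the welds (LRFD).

E80XX → F_EXX = 80 ksi.
t_e = 0.707 × 0.625 = 0.4419 in; A_we = 0.4419 × 19 = 8.396 in².
Directional factor: 1.0 + 0.5 sin^1.5(90°) = 1.5.
F_nw = 0.6 × 80 × 1.5 = 72 ksi.
φR_n = 0.75 × 72 × 8.396 = 453.4 kip.

φR_n ≈ 453 kip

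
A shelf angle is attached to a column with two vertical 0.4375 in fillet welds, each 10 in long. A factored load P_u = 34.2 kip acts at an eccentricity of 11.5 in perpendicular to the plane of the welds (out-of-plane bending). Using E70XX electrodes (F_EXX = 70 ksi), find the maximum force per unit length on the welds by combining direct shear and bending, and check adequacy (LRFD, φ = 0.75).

L_w = 2 × 10 = 20 in; section modulus (unit throat) S = 2 × L²/6 = 33.33 in².
Direct shear f_v = P/L_w = 34.2/20 = 1.71 kip/in.
Moment M = P × e = 34.2 × 11.5 = 393.3 kip·in; bending f_b = M/S = 11.8 kip/in.
f_max = √(f_v² + f_b²) = √(1.71² + 11.8²) = 11.92 kip/in.
φr_n = 0.75 × 0.6 × 70 × (0.707 × 0.4375) = 9.743 kip/in → NOT adequate.

f_max ≈ 11.9 kip/in; NOT adequate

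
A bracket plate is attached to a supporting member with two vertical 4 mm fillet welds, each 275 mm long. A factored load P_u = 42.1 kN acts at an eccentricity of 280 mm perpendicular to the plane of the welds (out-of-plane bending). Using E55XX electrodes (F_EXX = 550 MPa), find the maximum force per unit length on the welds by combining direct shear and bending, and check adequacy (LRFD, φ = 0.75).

L_w = 2 × 275 = 550 mm; section modulus (unit throat) S = 2 × L²/6 = 25210 mm².
Direct shear f_v = P/L_w = 42.1×10³/550 = 76.55 N/mm.
Moment M = P × e = 42.1×10³ × 280 = 11788000 N·mm; bending f_b = M/S = 467.6 N/mm.
f_max = √(f_v² + f_b²) = √(76.55² + 467.6²) = 473.8 N/mm.
φr_n = 0.75 × 0.6 × 550 × (0.707 × 4) = 699.9 N/mm → adequate.

f_max ≈ 474 N/mm; adequate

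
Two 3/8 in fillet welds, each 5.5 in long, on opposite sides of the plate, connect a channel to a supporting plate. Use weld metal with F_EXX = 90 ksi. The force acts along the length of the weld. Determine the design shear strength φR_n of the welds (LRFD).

φR_n ≈ 118 kips

Effective throat t_e = 0.707 × 0.375 = 0.2651 in.
Total length L = 11 in; A_we = 0.2651 × 11 = 2.916 in².
F_nw = 0.6 F_EXX = 0.6 × 90 = 54 ksi.
φR_n = 0.75 × 54 × 2.916 = 118.1 kips.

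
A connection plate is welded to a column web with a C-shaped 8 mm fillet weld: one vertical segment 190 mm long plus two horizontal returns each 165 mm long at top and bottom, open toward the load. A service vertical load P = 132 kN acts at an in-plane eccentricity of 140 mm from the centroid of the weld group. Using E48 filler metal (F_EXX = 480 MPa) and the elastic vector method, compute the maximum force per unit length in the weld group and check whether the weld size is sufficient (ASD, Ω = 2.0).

Total weld length L_w = 520 mm. Treat welds as unit-width lines.
Centroid: x̄ = 2×165×82.5 / 520 = 52.36 mm from the vertical weld.
Polar moment about centroid: J = I_x + I_y = [190³/12 + 2×165×95²] + [190×52.36² + 2(165³/12 + 165×30.14²)] = 5119000 mm³.
Direct shear f_v = P/L_w = 132×10³ / 520 = 253.8 N/mm (vertical).
Torsion M = P·e = 132×10³ × 140 = 18480000 N·mm.
Critical point at (x, y) = (112.6, 95) from centroid. f_tx = M·y/J = 342.9 N/mm; f_ty = M·x/J = 406.6 N/mm.
Resultant f_max = √[f_tx² + (f_v + f_ty)²] = √[342.9² + (253.8 + 406.6)²] = 744.2 N/mm.
Capacity per unit length: r_n/Ω = (1/2.0) × 0.6 × 480 × (0.707 × 8) = 814.5 N/mm.
744.2 ≤ 814.5 → adequate.

f_max ≈ 744 N/mm; adequate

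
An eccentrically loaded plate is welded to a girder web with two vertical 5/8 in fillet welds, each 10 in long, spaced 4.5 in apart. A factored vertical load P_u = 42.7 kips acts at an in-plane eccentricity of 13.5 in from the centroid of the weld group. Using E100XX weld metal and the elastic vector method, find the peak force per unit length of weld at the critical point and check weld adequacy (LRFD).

f_max ≈ 12.8 kip/in; adequate

E100XX → F_EXX = 100 ksi.
Total weld length L_w = 20 in. Treat welds as unit-width lines.
Polar moment about centroid: J = 2[d³/12 + d(b/2)²] = 2[10³/12 + 10×2.25²] = 267.9 in³.
Direct shear f_v = P/L_w = 42.7 / 20 = 2.135 kip/in (vertical).
Torsion M = P·e = 42.7 × 13.5 = 576.45 kip·in.
Critical point at (x, y) = (2.25, 5) from centroid. f_tx = M·y/J = 10.76 kip/in; f_ty = M·x/J = 4.841 kip/in.
Resultant f_max = √[f_tx² + (f_v + f_ty)²] = √[10.76² + (2.135 + 4.841)²] = 12.82 kip/in.
Capacity per unit length: φr_n = 0.75 × 0.6 × 100 × (0.707 × 0.625) = 19.88 kip/in.
12.82 ≤ 19.88 → adequate.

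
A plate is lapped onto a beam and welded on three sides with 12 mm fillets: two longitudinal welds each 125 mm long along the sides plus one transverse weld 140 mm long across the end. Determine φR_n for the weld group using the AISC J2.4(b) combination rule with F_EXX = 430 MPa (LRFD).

t_e = 0.707 × 12 = 8.484 mm.
R_nwl = 0.6 × 430 × 8.484 × 250 × 10⁻³ = 547.2 kN (longitudinal, 2 welds).
R_nwt = 0.6 × 430 × 8.484 × 140 × 10⁻³ = 306.4 kN (transverse, base value).
(i) R_nwl + R_nwt = 853.7 kN; (ii) 0.85 R_nwl + 1.5 R_nwt = 924.8 kN.
R_n = max = 924.8 kN [governs: (ii)]; φR_n = 693.6 kN.

φR_n ≈ 694 kN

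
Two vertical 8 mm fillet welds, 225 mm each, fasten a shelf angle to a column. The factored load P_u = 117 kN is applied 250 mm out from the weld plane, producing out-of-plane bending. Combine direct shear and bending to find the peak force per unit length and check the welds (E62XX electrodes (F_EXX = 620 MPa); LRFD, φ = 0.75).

f_max ≈ 1750 N/mm; NOT adequate

L_w = 2 × 225 = 450 mm; section modulus (unit throat) S = 2 × L²/6 = 16880 mm².
Direct shear f_v = P/L_w = 117×10³/450 = 260 N/mm.
Moment M = P × e = 117×10³ × 250 = 29250000 N·mm; bending f_b = M/S = 1733 N/mm.
f_max = √(f_v² + f_b²) = √(260² + 1733²) = 1753 N/mm.
φr_n = 0.75 × 0.6 × 620 × (0.707 × 8) = 1578 N/mm → NOT adequate.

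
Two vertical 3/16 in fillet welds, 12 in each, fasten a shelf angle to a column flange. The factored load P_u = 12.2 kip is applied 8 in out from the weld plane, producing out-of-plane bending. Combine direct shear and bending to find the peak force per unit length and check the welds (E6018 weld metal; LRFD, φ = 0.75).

f_max ≈ 2.1 kip/in; adequate

E60XX → F_EXX = 60 ksi.
L_w = 2 × 12 = 24 in; section modulus (unit throat) S = 2 × L²/6 = 48 in².
Direct shear f_v = P/L_w = 12.2/24 = 0.5083 kip/in.
Moment M = P × e = 12.2 × 8 = 97.6 kip·in; bending f_b = M/S = 2.033 kip/in.
f_max = √(f_v² + f_b²) = √(0.5083² + 2.033²) = 2.096 kip/in.
φr_n = 0.75 × 0.6 × 60 × (0.707 × 0.1875) = 3.579 kip/in → adequate.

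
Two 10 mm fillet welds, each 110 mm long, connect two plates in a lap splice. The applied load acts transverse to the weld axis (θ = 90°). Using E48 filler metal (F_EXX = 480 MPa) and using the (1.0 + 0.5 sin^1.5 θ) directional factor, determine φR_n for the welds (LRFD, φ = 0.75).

φR_n ≈ 504 kN

t_e = 0.707 × 10 = 7.07 mm; A_we = 7.07 × 220 = 1555 mm².
Directional factor: 1.0 + 0.5 sin^1.5(90°) = 1.5.
F_nw = 0.6 × 480 × 1.5 = 432 MPa.
φR_n = 0.75 × 432 × 1555 × 10⁻³ = 503.9 kN.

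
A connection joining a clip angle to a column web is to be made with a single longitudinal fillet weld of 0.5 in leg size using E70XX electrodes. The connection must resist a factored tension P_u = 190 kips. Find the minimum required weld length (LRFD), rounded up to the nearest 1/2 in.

L = 17.5 in

E70XX → F_EXX = 70 ksi.
Throat t_e = 0.707 × 0.5 = 0.3535 in.
φr_n = 0.75 × 0.6 × 70 × 0.3535 = 11.14 kips/in.
L_req = P_u / φr_n = 190 / 11.14 = 17.06 in total.
Round up → use L = 17.5 in.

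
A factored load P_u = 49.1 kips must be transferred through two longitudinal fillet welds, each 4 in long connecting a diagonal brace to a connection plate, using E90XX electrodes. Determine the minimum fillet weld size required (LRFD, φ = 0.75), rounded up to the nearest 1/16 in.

E90XX → F_EXX = 90 ksi.
Total weld length L = 8 in.
Required throat t_e = P_u / (φ × 0.6 F_EXX × L) = 49.1 / (0.75 × 0.6 × 90 × 8) = 0.1515 in.
Required leg w = t_e / 0.707 = 0.2143 in → use 1/4 in.

w = 1/4 in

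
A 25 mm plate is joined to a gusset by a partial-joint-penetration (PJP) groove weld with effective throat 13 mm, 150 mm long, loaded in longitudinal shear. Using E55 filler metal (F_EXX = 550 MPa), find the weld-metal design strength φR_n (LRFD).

Effective throat (given) t_e = 13 mm.
A_we = 13 × 150 = 1950 mm².
F_nw = 0.6 F_EXX = 330 MPa.
φR_n = 0.75 × 330 × 1950 × 10⁻³ = 482.6 kN.

φR_n ≈ 483 kN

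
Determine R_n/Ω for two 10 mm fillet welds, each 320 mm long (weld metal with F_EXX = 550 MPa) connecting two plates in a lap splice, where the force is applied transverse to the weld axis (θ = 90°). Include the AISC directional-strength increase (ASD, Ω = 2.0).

R_n/Ω ≈ 1120 kN

t_e = 0.707 × 10 = 7.07 mm; A_we = 7.07 × 640 = 4525 mm².
Directional factor: 1.0 + 0.5 sin^1.5(90°) = 1.5.
F_nw = 0.6 × 550 × 1.5 = 495 MPa.
R_n/Ω = (495 × 4525) / 2.0 × 10⁻³ = 1120 kN.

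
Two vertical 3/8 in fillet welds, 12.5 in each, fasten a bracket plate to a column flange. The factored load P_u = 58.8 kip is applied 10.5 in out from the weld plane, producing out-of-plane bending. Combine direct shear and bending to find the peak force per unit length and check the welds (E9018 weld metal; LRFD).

E90XX → F_EXX = 90 ksi.
L_w = 2 × 12.5 = 25 in; section modulus (unit throat) S = 2 × L²/6 = 52.08 in².
Direct shear f_v = P/L_w = 58.8/25 = 2.352 kip/in.
Moment M = P × e = 58.8 × 10.5 = 617.4 kip·in; bending f_b = M/S = 11.85 kip/in.
f_max = √(f_v² + f_b²) = √(2.352² + 11.85²) = 12.09 kip/in.
φr_n = 0.75 × 0.6 × 90 × (0.707 × 0.375) = 10.74 kip/in → NOT adequate.

f_max ≈ 12.1 kip/in; NOT adequate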